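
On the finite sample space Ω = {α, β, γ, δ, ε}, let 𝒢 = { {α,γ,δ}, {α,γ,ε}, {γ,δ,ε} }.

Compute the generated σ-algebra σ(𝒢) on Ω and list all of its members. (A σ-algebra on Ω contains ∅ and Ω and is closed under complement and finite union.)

Begin from { ∅, {α,γ,δ}, {α,γ,ε}, {γ,δ,ε}, Ω } (that is, 𝒢 plus ∅ and Ω).
Iteration 1 adds 4:
  {α,β}  = Ω∖{γ,δ,ε}
  {β,δ}  = Ω∖{α,γ,ε}
  {β,ε}  = Ω∖{α,γ,δ}
  {α,γ,δ,ε}  = {γ,δ,ε} ∪ {α,γ,δ}
  — 9 sets.
Iteration 2. New:
  {β}  = Ω∖{α,γ,δ,ε}
  {α,β,δ}  = {α,β} ∪ {β,δ}
  {α,β,ε}  = {β,ε} ∪ {α,β}
  {β,δ,ε}  = {β,ε} ∪ {β,δ}
  {α,β,γ,δ}  = {α,β} ∪ {α,γ,δ}
  {α,β,γ,ε}  = {β,ε} ∪ {α,γ,ε}
  {β,γ,δ,ε}  = {β,ε} ∪ {γ,δ,ε}
  — 16 sets.
Iteration 3: +7 →
  {α}  = Ω∖{β,γ,δ,ε}
  {δ}  = Ω∖{α,β,γ,ε}
  {ε}  = Ω∖{α,β,γ,δ}
  {α,γ}  = Ω∖{β,δ,ε}
  {γ,δ}  = Ω∖{α,β,ε}
  {γ,ε}  = Ω∖{α,β,δ}
  {α,β,δ,ε}  = {β,ε} ∪ {α,β,δ}
  — 23 sets.
Iteration 4: 7 new —
  {γ}  = Ω∖{α,β,δ,ε}
  {α,δ}  = {δ} ∪ {α}
  {α,ε}  = {ε} ∪ {α}
  {δ,ε}  = {ε} ∪ {δ}
  {α,β,γ}  = {α,β} ∪ {α,γ}
  {β,γ,δ}  = {γ,δ} ∪ {β}
  {β,γ,ε}  = {β,ε} ∪ {γ,ε}
  — 30 sets.
Iteration 5 adds 2:
  {β,γ}  = {β} ∪ {γ}
  {α,δ,ε}  = {ε} ∪ {α,δ}
  — 32 sets.
Iteration 6: stable.

σ(𝒢) = { ∅, {α}, {β}, {γ}, {δ}, {ε}, {α,β}, {α,γ}, {α,δ}, {α,ε}, {β,γ}, {β,δ}, {β,ε}, {γ,δ}, {γ,ε}, {δ,ε}, {α,β,γ}, {α,β,δ}, {α,β,ε}, {α,γ,δ}, {α,γ,ε}, {α,δ,ε}, {β,γ,δ}, {β,γ,ε}, {β,δ,ε}, {γ,δ,ε}, {α,β,γ,δ}, {α,β,γ,ε}, {α,β,δ,ε}, {α,γ,δ,ε}, {β,γ,δ,ε}, Ω }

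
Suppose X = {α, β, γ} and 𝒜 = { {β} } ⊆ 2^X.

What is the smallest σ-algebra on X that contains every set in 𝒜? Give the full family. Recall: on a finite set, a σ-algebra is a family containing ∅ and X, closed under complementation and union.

Initial family (3 sets): { ∅, {β}, X }.
Iteration 1 adds 1:
  {α, γ}  = X∖{β}
  |family| = 4
Iteration 2: already closed under ᶜ and ∪.

σ(𝒜) = { ∅, {β}, {α, γ}, X }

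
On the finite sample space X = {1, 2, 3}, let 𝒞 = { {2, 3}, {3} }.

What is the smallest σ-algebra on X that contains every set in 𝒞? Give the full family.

σ(𝒞) = { {}, {1}, {2}, {3}, {1, 2}, {1, 3}, {2, 3}, X }

Derivation:
Initial family (4 sets): { {}, {3}, {2, 3}, X }.
Round 1: +2 →
  {1}  = ᶜ of {2, 3}
  {1, 2}  = ᶜ of {3}
Round 2 (1 new):
  {1, 3}  = {3} ∪ {1}
Round 3: +1 →
  {2}  = ᶜ of {1, 3}
After Round 4 the family is unchanged; done.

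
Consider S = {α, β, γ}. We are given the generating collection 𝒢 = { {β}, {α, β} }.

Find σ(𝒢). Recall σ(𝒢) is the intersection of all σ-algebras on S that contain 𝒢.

σ(𝒢) (8 sets): { ∅, {α}, {β}, {γ}, {α, β}, {α, γ}, {β, γ}, S }

Check:
Initial family (4 sets): { ∅, {β}, {α, β}, S }.
Pass 1: +2 →
  {γ}  = ᶜ of {α, β}
  {α, γ}  = ᶜ of {β}
Pass 2: +1 →
  {β, γ}  = {γ} ∪ {β}
Pass 3: 1 new —
  {α}  = ᶜ of {β, γ}
Pass 4: already closed under ᶜ and ∪.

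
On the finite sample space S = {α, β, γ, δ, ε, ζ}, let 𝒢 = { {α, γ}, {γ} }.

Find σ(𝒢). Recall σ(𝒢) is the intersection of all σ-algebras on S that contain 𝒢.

Seed the family with 𝒢 together with ∅ and S: { {}, {γ}, {α, γ}, S }.
Pass 1 adds 2:
  {β, δ, ε, ζ}  = complement {α, γ}
  {α, β, δ, ε, ζ}  = complement {γ}
  (now 6)
Pass 2 (1 new):
  {β, γ, δ, ε, ζ}  = {γ} ∪ {β, δ, ε, ζ}
  (now 7)
Pass 3 adds 1:
  {α}  = complement {β, γ, δ, ε, ζ}
  (now 8)
Pass 4: already closed under ᶜ and ∪.

|σ(𝒢)| = 8.  σ(𝒢) = { {}, {α}, {γ}, {α, γ}, {β, δ, ε, ζ}, {α, β, δ, ε, ζ}, {β, γ, δ, ε, ζ}, S }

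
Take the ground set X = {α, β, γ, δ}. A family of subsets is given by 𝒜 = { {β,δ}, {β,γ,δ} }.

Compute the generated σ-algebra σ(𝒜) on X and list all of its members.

Initial family (4 sets): { {}, {β,δ}, {β,γ,δ}, X }.
Pass 1. New:
  {α}  = ᶜ of {β,γ,δ}
  {α,γ}  = ᶜ of {β,δ}
  (now 6)
Pass 2. New:
  {α,β,δ}  = {β,δ} ∪ {α}
  (now 7)
Pass 3 adds 1:
  {γ}  = ᶜ of {α,β,δ}
  (now 8)
After Pass 4 the family is unchanged; done.

|σ(𝒜)| = 8.  σ(𝒜) = { {}, {α}, {γ}, {α,γ}, {β,δ}, {α,β,δ}, {β,γ,δ}, X }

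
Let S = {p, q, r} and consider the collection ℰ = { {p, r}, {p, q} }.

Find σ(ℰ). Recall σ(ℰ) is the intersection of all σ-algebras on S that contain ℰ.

Initial family (4 sets): { {}, {p, q}, {p, r}, S }.
Iteration 1 (2 new):
  {q}  = complement {p, r}
  {r}  = complement {p, q}
  |family| = 6
Iteration 2: 1 new —
  {q, r}  = {r} ∪ {q}
  |family| = 7
Iteration 3: +1 →
  {p}  = complement {q, r}
  |family| = 8
Iteration 4: no new sets; the family is a σ-algebra.

|σ(ℰ)| = 8.  σ(ℰ) = { {}, {p}, {q}, {r}, {p, q}, {p, r}, {q, r}, S }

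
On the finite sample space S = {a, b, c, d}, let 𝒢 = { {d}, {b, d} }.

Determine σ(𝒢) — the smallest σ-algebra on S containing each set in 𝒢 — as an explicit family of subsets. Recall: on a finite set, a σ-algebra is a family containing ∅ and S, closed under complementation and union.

Start: 𝒢 ∪ {∅, S} = { {}, {d}, {b, d}, S }.
Pass 1 (2 new):
  {a, c}  = S∖{b, d}
  {a, b, c}  = S∖{d}
Pass 2: +1 →
  {a, c, d}  = {a, c} ∪ {d}
Pass 3: +1 →
  {b}  = S∖{a, c, d}
Pass 4: stable.

|σ(𝒢)| = 8.  σ(𝒢) = { {}, {b}, {d}, {a, c}, {b, d}, {a, b, c}, {a, c, d}, S }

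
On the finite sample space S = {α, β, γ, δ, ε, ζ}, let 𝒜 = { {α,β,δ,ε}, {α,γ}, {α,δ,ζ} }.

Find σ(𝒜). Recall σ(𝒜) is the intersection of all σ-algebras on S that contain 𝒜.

Seed the family with 𝒜 together with ∅ and S: { ∅, {α,γ}, {α,δ,ζ}, {α,β,δ,ε}, S }.
Step 1: 6 new —
  {γ,ζ}  = {α,β,δ,ε}ᶜ
  {β,γ,ε}  = {α,δ,ζ}ᶜ
  {α,γ,δ,ζ}  = {α,γ} ∪ {α,δ,ζ}
  {β,δ,ε,ζ}  = {α,γ}ᶜ
  {α,β,γ,δ,ε}  = {α,γ} ∪ {α,β,δ,ε}
  {α,β,δ,ε,ζ}  = {α,δ,ζ} ∪ {α,β,δ,ε}
  |family| = 11
Step 2. New:
  {γ}  = {α,β,δ,ε,ζ}ᶜ
  {ζ}  = {α,β,γ,δ,ε}ᶜ
  {β,ε}  = {α,γ,δ,ζ}ᶜ
  {α,γ,ζ}  = {α,γ} ∪ {γ,ζ}
  {α,β,γ,ε}  = {β,γ,ε} ∪ {α,γ}
  {β,γ,ε,ζ}  = {β,γ,ε} ∪ {γ,ζ}
  {β,γ,δ,ε,ζ}  = {β,δ,ε,ζ} ∪ {β,γ,ε}
  |family| = 18
Step 3: 6 new —
  {α}  = {β,γ,δ,ε,ζ}ᶜ
  {α,δ}  = {β,γ,ε,ζ}ᶜ
  {δ,ζ}  = {α,β,γ,ε}ᶜ
  {β,δ,ε}  = {α,γ,ζ}ᶜ
  {β,ε,ζ}  = {β,ε} ∪ {ζ}
  {α,β,γ,ε,ζ}  = {β,ε} ∪ {α,γ,ζ}
  |family| = 24
Step 4. New:
  {δ}  = {α,β,γ,ε,ζ}ᶜ
  {α,ζ}  = {ζ} ∪ {α}
  {α,β,ε}  = {β,ε} ∪ {α}
  {α,γ,δ}  = {β,ε,ζ}ᶜ
  {γ,δ,ζ}  = {γ} ∪ {δ,ζ}
  {α,β,ε,ζ}  = {β,ε,ζ} ∪ {α}
  {β,γ,δ,ε}  = {γ} ∪ {β,δ,ε}
  |family| = 31
Step 5. New:
  {γ,δ}  = {α,β,ε,ζ}ᶜ
  |family| = 32
Step 6: already closed under ᶜ and ∪.

|σ(𝒜)| = 32.  σ(𝒜) = { ∅, {α}, {γ}, {δ}, {ζ}, {α,γ}, {α,δ}, {α,ζ}, {β,ε}, {γ,δ}, {γ,ζ}, {δ,ζ}, {α,β,ε}, {α,γ,δ}, {α,γ,ζ}, {α,δ,ζ}, {β,γ,ε}, {β,δ,ε}, {β,ε,ζ}, {γ,δ,ζ}, {α,β,γ,ε}, {α,β,δ,ε}, {α,β,ε,ζ}, {α,γ,δ,ζ}, {β,γ,δ,ε}, {β,γ,ε,ζ}, {β,δ,ε,ζ}, {α,β,γ,δ,ε}, {α,β,γ,ε,ζ}, {α,β,δ,ε,ζ}, {β,γ,δ,ε,ζ}, S }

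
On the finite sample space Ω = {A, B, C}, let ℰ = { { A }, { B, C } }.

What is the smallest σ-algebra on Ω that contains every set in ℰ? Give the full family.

Seed the family with ℰ together with ∅ and Ω: { ∅, { A }, { B, C }, Ω }.
Iteration 1: closed — nothing new.

σ(ℰ) = { ∅, { A }, { B, C }, Ω }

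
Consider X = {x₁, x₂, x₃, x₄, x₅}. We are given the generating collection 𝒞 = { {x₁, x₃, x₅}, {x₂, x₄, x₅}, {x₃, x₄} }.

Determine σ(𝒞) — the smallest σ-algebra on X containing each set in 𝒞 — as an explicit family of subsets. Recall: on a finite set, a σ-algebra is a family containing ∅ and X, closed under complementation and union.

Take S₀ = 𝒞 ∪ {∅, X} = { ∅, {x₃, x₄}, {x₁, x₃, x₅}, {x₂, x₄, x₅}, X }.
Round 1 (5 new):
  {x₁, x₃}  = ᶜ of {x₂, x₄, x₅}
  {x₂, x₄}  = ᶜ of {x₁, x₃, x₅}
  {x₁, x₂, x₅}  = ᶜ of {x₃, x₄}
  {x₁, x₃, x₄, x₅}  = {x₃, x₄} ∪ {x₁, x₃, x₅}
  {x₂, x₃, x₄, x₅}  = {x₃, x₄} ∪ {x₂, x₄, x₅}
  |family| = 10
Round 2 adds 7:
  {x₁}  = ᶜ of {x₂, x₃, x₄, x₅}
  {x₂}  = ᶜ of {x₁, x₃, x₄, x₅}
  {x₁, x₃, x₄}  = {x₃, x₄} ∪ {x₁, x₃}
  {x₂, x₃, x₄}  = {x₃, x₄} ∪ {x₂, x₄}
  {x₁, x₂, x₃, x₄}  = {x₁, x₃} ∪ {x₂, x₄}
  {x₁, x₂, x₃, x₅}  = {x₁, x₃, x₅} ∪ {x₁, x₂, x₅}
  {x₁, x₂, x₄, x₅}  = {x₁, x₂, x₅} ∪ {x₂, x₄}
  |family| = 17
Round 3: +8 →
  {x₃}  = ᶜ of {x₁, x₂, x₄, x₅}
  {x₄}  = ᶜ of {x₁, x₂, x₃, x₅}
  {x₅}  = ᶜ of {x₁, x₂, x₃, x₄}
  {x₁, x₂}  = {x₂} ∪ {x₁}
  {x₁, x₅}  = ᶜ of {x₂, x₃, x₄}
  {x₂, x₅}  = ᶜ of {x₁, x₃, x₄}
  {x₁, x₂, x₃}  = {x₁, x₃} ∪ {x₂}
  {x₁, x₂, x₄}  = {x₂, x₄} ∪ {x₁}
  |family| = 25
Round 4 adds 7:
  {x₁, x₄}  = {x₄} ∪ {x₁}
  {x₂, x₃}  = {x₂} ∪ {x₃}
  {x₃, x₅}  = ᶜ of {x₁, x₂, x₄}
  {x₄, x₅}  = ᶜ of {x₁, x₂, x₃}
  {x₁, x₄, x₅}  = {x₁, x₅} ∪ {x₄}
  {x₂, x₃, x₅}  = {x₂, x₅} ∪ {x₃}
  {x₃, x₄, x₅}  = ᶜ of {x₁, x₂}
  |family| = 32
Round 5: no new sets; the family is a σ-algebra.

σ(𝒞) = { ∅, {x₁}, {x₂}, {x₃}, {x₄}, {x₅}, {x₁, x₂}, {x₁, x₃}, {x₁, x₄}, {x₁, x₅}, {x₂, x₃}, {x₂, x₄}, {x₂, x₅}, {x₃, x₄}, {x₃, x₅}, {x₄, x₅}, {x₁, x₂, x₃}, {x₁, x₂, x₄}, {x₁, x₂, x₅}, {x₁, x₃, x₄}, {x₁, x₃, x₅}, {x₁, x₄, x₅}, {x₂, x₃, x₄}, {x₂, x₃, x₅}, {x₂, x₄, x₅}, {x₃, x₄, x₅}, {x₁, x₂, x₃, x₄}, {x₁, x₂, x₃, x₅}, {x₁, x₂, x₄, x₅}, {x₁, x₃, x₄, x₅}, {x₂, x₃, x₄, x₅}, X }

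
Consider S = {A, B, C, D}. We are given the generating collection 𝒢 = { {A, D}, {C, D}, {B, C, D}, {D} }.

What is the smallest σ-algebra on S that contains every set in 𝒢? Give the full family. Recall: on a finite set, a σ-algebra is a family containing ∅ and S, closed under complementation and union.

σ(𝒢) (16 sets): { ∅, {A}, {B}, {C}, {D}, {A, B}, {A, C}, {A, D}, {B, C}, {B, D}, {C, D}, {A, B, C}, {A, B, D}, {A, C, D}, {B, C, D}, S }

Working:
Initial family (6 sets): { ∅, {D}, {A, D}, {C, D}, {B, C, D}, S }.
Pass 1: +5 →
  {A}  = S∖{B, C, D}
  {A, B}  = S∖{C, D}
  {B, C}  = S∖{A, D}
  {A, B, C}  = S∖{D}
  {A, C, D}  = {C, D} ∪ {A, D}
  [11 total]
Pass 2: +2 →
  {B}  = S∖{A, C, D}
  {A, B, D}  = {A, B} ∪ {A, D}
  [13 total]
Pass 3 adds 2:
  {C}  = S∖{A, B, D}
  {B, D}  = {D} ∪ {B}
  [15 total]
Pass 4: 1 new —
  {A, C}  = S∖{B, D}
  [16 total]
Pass 5 adds nothing — fixpoint reached.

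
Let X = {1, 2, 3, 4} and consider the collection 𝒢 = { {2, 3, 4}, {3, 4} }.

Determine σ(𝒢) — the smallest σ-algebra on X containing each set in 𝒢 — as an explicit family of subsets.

σ(𝒢) = { ∅, {1}, {2}, {1, 2}, {3, 4}, {1, 3, 4}, {2, 3, 4}, X }

Trace:
Begin from { ∅, {3, 4}, {2, 3, 4}, X } (that is, 𝒢 plus ∅ and X).
Iteration 1: +2 →
  {1}  = complement {2, 3, 4}
  {1, 2}  = complement {3, 4}
  [6 total]
Iteration 2: 1 new —
  {1, 3, 4}  = {3, 4} ∪ {1}
  [7 total]
Iteration 3 (1 new):
  {2}  = complement {1, 3, 4}
  [8 total]
Iteration 4: closed — nothing new.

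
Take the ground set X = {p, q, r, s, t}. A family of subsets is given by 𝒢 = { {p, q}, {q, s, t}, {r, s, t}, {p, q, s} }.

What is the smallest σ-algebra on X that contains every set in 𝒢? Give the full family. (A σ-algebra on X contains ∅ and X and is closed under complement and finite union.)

|σ(𝒢)| = 32.  σ(𝒢) = { ∅, {p}, {q}, {r}, {s}, {t}, {p, q}, {p, r}, {p, s}, {p, t}, {q, r}, {q, s}, {q, t}, {r, s}, {r, t}, {s, t}, {p, q, r}, {p, q, s}, {p, q, t}, {p, r, s}, {p, r, t}, {p, s, t}, {q, r, s}, {q, r, t}, {q, s, t}, {r, s, t}, {p, q, r, s}, {p, q, r, t}, {p, q, s, t}, {p, r, s, t}, {q, r, s, t}, X }

Check:
Initial family (6 sets): { ∅, {p, q}, {p, q, s}, {q, s, t}, {r, s, t}, X }.
Round 1 adds 4:
  {p, r}  = complement {q, s, t}
  {r, t}  = complement {p, q, s}
  {p, q, s, t}  = {p, q} ∪ {q, s, t}
  {q, r, s, t}  = {r, s, t} ∪ {q, s, t}
  [10 total]
Round 2 (7 new):
  {p}  = complement {q, r, s, t}
  {r}  = complement {p, q, s, t}
  {p, q, r}  = {p, q} ∪ {p, r}
  {p, r, t}  = {p, r} ∪ {r, t}
  {p, q, r, s}  = {p, q, s} ∪ {p, r}
  {p, q, r, t}  = {p, q} ∪ {r, t}
  {p, r, s, t}  = {r, s, t} ∪ {p, r}
  [17 total]
Round 3 adds 5:
  {q}  = complement {p, r, s, t}
  {s}  = complement {p, q, r, t}
  {t}  = complement {p, q, r, s}
  {q, s}  = complement {p, r, t}
  {s, t}  = complement {p, q, r}
  [22 total]
Round 4: +10 →
  {p, s}  = {s} ∪ {p}
  {p, t}  = {t} ∪ {p}
  {q, r}  = {q} ∪ {r}
  {q, t}  = {q} ∪ {t}
  {r, s}  = {r} ∪ {s}
  {p, q, t}  = {p, q} ∪ {t}
  {p, r, s}  = {p, r} ∪ {s}
  {p, s, t}  = {s, t} ∪ {p}
  {q, r, s}  = {r} ∪ {q, s}
  {q, r, t}  = {q} ∪ {r, t}
  [32 total]
Round 5: stable.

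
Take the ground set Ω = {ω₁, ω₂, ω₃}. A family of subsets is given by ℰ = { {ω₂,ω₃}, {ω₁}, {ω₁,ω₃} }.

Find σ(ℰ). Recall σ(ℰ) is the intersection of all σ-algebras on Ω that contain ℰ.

Seed the family with ℰ together with ∅ and Ω: { {}, {ω₁}, {ω₁,ω₃}, {ω₂,ω₃}, Ω }.
Step 1 adds 1:
  {ω₂}  = Ω∖{ω₁,ω₃}
  (now 6)
Step 2 (1 new):
  {ω₁,ω₂}  = {ω₂} ∪ {ω₁}
  (now 7)
Step 3: 1 new —
  {ω₃}  = Ω∖{ω₁,ω₂}
  (now 8)
Step 4: no new sets; the family is a σ-algebra.

Hence σ(ℰ) has 8 members: { {}, {ω₁}, {ω₂}, {ω₃}, {ω₁,ω₂}, {ω₁,ω₃}, {ω₂,ω₃}, Ω }.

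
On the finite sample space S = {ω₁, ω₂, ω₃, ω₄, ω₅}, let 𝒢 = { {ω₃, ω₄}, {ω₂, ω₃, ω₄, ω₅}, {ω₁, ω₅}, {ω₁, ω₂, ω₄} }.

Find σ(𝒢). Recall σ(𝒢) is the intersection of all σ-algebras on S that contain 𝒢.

σ(𝒢) = { {}, {ω₁}, {ω₂}, {ω₃}, {ω₄}, {ω₅}, {ω₁, ω₂}, {ω₁, ω₃}, {ω₁, ω₄}, {ω₁, ω₅}, {ω₂, ω₃}, {ω₂, ω₄}, {ω₂, ω₅}, {ω₃, ω₄}, {ω₃, ω₅}, {ω₄, ω₅}, {ω₁, ω₂, ω₃}, {ω₁, ω₂, ω₄}, {ω₁, ω₂, ω₅}, {ω₁, ω₃, ω₄}, {ω₁, ω₃, ω₅}, {ω₁, ω₄, ω₅}, {ω₂, ω₃, ω₄}, {ω₂, ω₃, ω₅}, {ω₂, ω₄, ω₅}, {ω₃, ω₄, ω₅}, {ω₁, ω₂, ω₃, ω₄}, {ω₁, ω₂, ω₃, ω₅}, {ω₁, ω₂, ω₄, ω₅}, {ω₁, ω₃, ω₄, ω₅}, {ω₂, ω₃, ω₄, ω₅}, S }

Working:
Seed the family with 𝒢 together with ∅ and S: { {}, {ω₁, ω₅}, {ω₃, ω₄}, {ω₁, ω₂, ω₄}, {ω₂, ω₃, ω₄, ω₅}, S }.
Step 1. New:
  {ω₁}  = S∖{ω₂, ω₃, ω₄, ω₅}
  {ω₃, ω₅}  = S∖{ω₁, ω₂, ω₄}
  {ω₁, ω₂, ω₅}  = S∖{ω₃, ω₄}
  {ω₂, ω₃, ω₄}  = S∖{ω₁, ω₅}
  {ω₁, ω₂, ω₃, ω₄}  = {ω₃, ω₄} ∪ {ω₁, ω₂, ω₄}
  {ω₁, ω₂, ω₄, ω₅}  = {ω₁, ω₅} ∪ {ω₁, ω₂, ω₄}
  {ω₁, ω₃, ω₄, ω₅}  = {ω₃, ω₄} ∪ {ω₁, ω₅}
  |family| = 13
Step 2: 7 new —
  {ω₂}  = S∖{ω₁, ω₃, ω₄, ω₅}
  {ω₃}  = S∖{ω₁, ω₂, ω₄, ω₅}
  {ω₅}  = S∖{ω₁, ω₂, ω₃, ω₄}
  {ω₁, ω₃, ω₄}  = {ω₃, ω₄} ∪ {ω₁}
  {ω₁, ω₃, ω₅}  = {ω₁, ω₅} ∪ {ω₃, ω₅}
  {ω₃, ω₄, ω₅}  = {ω₃, ω₄} ∪ {ω₃, ω₅}
  {ω₁, ω₂, ω₃, ω₅}  = {ω₁, ω₂, ω₅} ∪ {ω₃, ω₅}
  |family| = 20
Step 3. New:
  {ω₄}  = S∖{ω₁, ω₂, ω₃, ω₅}
  {ω₁, ω₂}  = S∖{ω₃, ω₄, ω₅}
  {ω₁, ω₃}  = {ω₃} ∪ {ω₁}
  {ω₂, ω₃}  = {ω₂} ∪ {ω₃}
  {ω₂, ω₄}  = S∖{ω₁, ω₃, ω₅}
  {ω₂, ω₅}  = S∖{ω₁, ω₃, ω₄}
  {ω₂, ω₃, ω₅}  = {ω₂} ∪ {ω₃, ω₅}
  |family| = 27
Step 4. New:
  {ω₁, ω₄}  = S∖{ω₂, ω₃, ω₅}
  {ω₄, ω₅}  = {ω₅} ∪ {ω₄}
  {ω₁, ω₂, ω₃}  = {ω₁, ω₂} ∪ {ω₃}
  {ω₁, ω₄, ω₅}  = S∖{ω₂, ω₃}
  {ω₂, ω₄, ω₅}  = S∖{ω₁, ω₃}
  |family| = 32
Step 5: closed — nothing new.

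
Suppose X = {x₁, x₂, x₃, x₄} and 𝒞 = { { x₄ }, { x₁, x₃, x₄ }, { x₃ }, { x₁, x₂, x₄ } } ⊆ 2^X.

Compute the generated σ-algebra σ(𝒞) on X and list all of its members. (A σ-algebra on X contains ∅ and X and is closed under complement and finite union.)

Answer: σ(𝒞) = { ∅, { x₁ }, { x₂ }, { x₃ }, { x₄ }, { x₁, x₂ }, { x₁, x₃ }, { x₁, x₄ }, { x₂, x₃ }, { x₂, x₄ }, { x₃, x₄ }, { x₁, x₂, x₃ }, { x₁, x₂, x₄ }, { x₁, x₃, x₄ }, { x₂, x₃, x₄ }, X }

Trace:
Initial family (6 sets): { ∅, { x₃ }, { x₄ }, { x₁, x₂, x₄ }, { x₁, x₃, x₄ }, X }.
Round 1: +3 →
  { x₂ }  = X∖{ x₁, x₃, x₄ }
  { x₃, x₄ }  = { x₃ } ∪ { x₄ }
  { x₁, x₂, x₃ }  = X∖{ x₄ }
  (now 9)
Round 2: +4 →
  { x₁, x₂ }  = X∖{ x₃, x₄ }
  { x₂, x₃ }  = { x₂ } ∪ { x₃ }
  { x₂, x₄ }  = { x₂ } ∪ { x₄ }
  { x₂, x₃, x₄ }  = { x₃, x₄ } ∪ { x₂ }
  (now 13)
Round 3 adds 3:
  { x₁ }  = X∖{ x₂, x₃, x₄ }
  { x₁, x₃ }  = X∖{ x₂, x₄ }
  { x₁, x₄ }  = X∖{ x₂, x₃ }
  (now 16)
Round 4: closed — nothing new.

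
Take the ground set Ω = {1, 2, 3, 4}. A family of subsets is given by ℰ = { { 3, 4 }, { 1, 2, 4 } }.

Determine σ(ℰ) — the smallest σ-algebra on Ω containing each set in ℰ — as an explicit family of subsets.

σ(ℰ) (8 sets): { ∅, { 3 }, { 4 }, { 1, 2 }, { 3, 4 }, { 1, 2, 3 }, { 1, 2, 4 }, Ω }

Derivation:
Seed the family with ℰ together with ∅ and Ω: { ∅, { 3, 4 }, { 1, 2, 4 }, Ω }.
Round 1 (2 new):
  { 3 }  = complement { 1, 2, 4 }
  { 1, 2 }  = complement { 3, 4 }
Round 2 adds 1:
  { 1, 2, 3 }  = { 3 } ∪ { 1, 2 }
Round 3: 1 new —
  { 4 }  = complement { 1, 2, 3 }
Round 4: stable.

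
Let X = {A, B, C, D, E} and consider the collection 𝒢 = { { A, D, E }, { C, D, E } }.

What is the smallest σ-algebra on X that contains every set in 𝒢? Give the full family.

Initial family (4 sets): { {}, { A, D, E }, { C, D, E }, X }.
Round 1. New:
  { A, B }  = X∖{ C, D, E }
  { B, C }  = X∖{ A, D, E }
  { A, C, D, E }  = { C, D, E } ∪ { A, D, E }
  |family| = 7
Round 2: +4 →
  { B }  = X∖{ A, C, D, E }
  { A, B, C }  = { B, C } ∪ { A, B }
  { A, B, D, E }  = { A, D, E } ∪ { A, B }
  { B, C, D, E }  = { C, D, E } ∪ { B, C }
  |family| = 11
Round 3: +3 →
  { A }  = X∖{ B, C, D, E }
  { C }  = X∖{ A, B, D, E }
  { D, E }  = X∖{ A, B, C }
  |family| = 14
Round 4: +2 →
  { A, C }  = { C } ∪ { A }
  { B, D, E }  = { D, E } ∪ { B }
  |family| = 16
Round 5: stable.

Therefore σ(𝒢) = { {}, { A }, { B }, { C }, { A, B }, { A, C }, { B, C }, { D, E }, { A, B, C }, { A, D, E }, { B, D, E }, { C, D, E }, { A, B, D, E }, { A, C, D, E }, { B, C, D, E }, X } (|σ(𝒢)| = 16).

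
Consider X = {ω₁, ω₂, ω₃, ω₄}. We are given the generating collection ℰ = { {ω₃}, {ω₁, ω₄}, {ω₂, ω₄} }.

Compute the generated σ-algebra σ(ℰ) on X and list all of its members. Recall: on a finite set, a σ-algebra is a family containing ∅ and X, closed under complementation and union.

Take S₀ = ℰ ∪ {∅, X} = { {}, {ω₃}, {ω₁, ω₄}, {ω₂, ω₄}, X }.
Round 1 adds 5:
  {ω₁, ω₃}  = ᶜ of {ω₂, ω₄}
  {ω₂, ω₃}  = ᶜ of {ω₁, ω₄}
  {ω₁, ω₂, ω₄}  = ᶜ of {ω₃}
  {ω₁, ω₃, ω₄}  = {ω₃} ∪ {ω₁, ω₄}
  {ω₂, ω₃, ω₄}  = {ω₃} ∪ {ω₂, ω₄}
Round 2 adds 3:
  {ω₁}  = ᶜ of {ω₂, ω₃, ω₄}
  {ω₂}  = ᶜ of {ω₁, ω₃, ω₄}
  {ω₁, ω₂, ω₃}  = {ω₂, ω₃} ∪ {ω₁, ω₃}
Round 3 adds 2:
  {ω₄}  = ᶜ of {ω₁, ω₂, ω₃}
  {ω₁, ω₂}  = {ω₂} ∪ {ω₁}
Round 4: +1 →
  {ω₃, ω₄}  = ᶜ of {ω₁, ω₂}
Round 5: closed — nothing new.

Therefore σ(ℰ) = { {}, {ω₁}, {ω₂}, {ω₃}, {ω₄}, {ω₁, ω₂}, {ω₁, ω₃}, {ω₁, ω₄}, {ω₂, ω₃}, {ω₂, ω₄}, {ω₃, ω₄}, {ω₁, ω₂, ω₃}, {ω₁, ω₂, ω₄}, {ω₁, ω₃, ω₄}, {ω₂, ω₃, ω₄}, X } (|σ(ℰ)| = 16).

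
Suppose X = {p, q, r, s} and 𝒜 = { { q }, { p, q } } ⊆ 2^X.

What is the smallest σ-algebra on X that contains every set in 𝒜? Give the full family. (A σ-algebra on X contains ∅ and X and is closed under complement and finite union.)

Answer: σ(𝒜) = { ∅, { p }, { q }, { p, q }, { r, s }, { p, r, s }, { q, r, s }, X }

Check:
Take S₀ = 𝒜 ∪ {∅, X} = { ∅, { q }, { p, q }, X }.
Pass 1: 2 new —
  { r, s }  = X∖{ p, q }
  { p, r, s }  = X∖{ q }
  (now 6)
Pass 2: +1 →
  { q, r, s }  = { r, s } ∪ { q }
  (now 7)
Pass 3. New:
  { p }  = X∖{ q, r, s }
  (now 8)
After Pass 4 the family is unchanged; done.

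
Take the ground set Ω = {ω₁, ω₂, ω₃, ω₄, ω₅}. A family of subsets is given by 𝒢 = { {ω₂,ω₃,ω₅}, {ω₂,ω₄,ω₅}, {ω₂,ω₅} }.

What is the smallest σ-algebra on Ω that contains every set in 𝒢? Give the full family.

σ(𝒢) (16 sets): { ∅, {ω₁}, {ω₃}, {ω₄}, {ω₁,ω₃}, {ω₁,ω₄}, {ω₂,ω₅}, {ω₃,ω₄}, {ω₁,ω₂,ω₅}, {ω₁,ω₃,ω₄}, {ω₂,ω₃,ω₅}, {ω₂,ω₄,ω₅}, {ω₁,ω₂,ω₃,ω₅}, {ω₁,ω₂,ω₄,ω₅}, {ω₂,ω₃,ω₄,ω₅}, Ω }

Derivation:
Initial family (5 sets): { ∅, {ω₂,ω₅}, {ω₂,ω₃,ω₅}, {ω₂,ω₄,ω₅}, Ω }.
Round 1 (4 new):
  {ω₁,ω₃}  = Ω∖{ω₂,ω₄,ω₅}
  {ω₁,ω₄}  = Ω∖{ω₂,ω₃,ω₅}
  {ω₁,ω₃,ω₄}  = Ω∖{ω₂,ω₅}
  {ω₂,ω₃,ω₄,ω₅}  = {ω₂,ω₃,ω₅} ∪ {ω₂,ω₄,ω₅}
  [9 total]
Round 2: +3 →
  {ω₁}  = Ω∖{ω₂,ω₃,ω₄,ω₅}
  {ω₁,ω₂,ω₃,ω₅}  = {ω₂,ω₅} ∪ {ω₁,ω₃}
  {ω₁,ω₂,ω₄,ω₅}  = {ω₂,ω₅} ∪ {ω₁,ω₄}
  [12 total]
Round 3. New:
  {ω₃}  = Ω∖{ω₁,ω₂,ω₄,ω₅}
  {ω₄}  = Ω∖{ω₁,ω₂,ω₃,ω₅}
  {ω₁,ω₂,ω₅}  = {ω₂,ω₅} ∪ {ω₁}
  [15 total]
Round 4: 1 new —
  {ω₃,ω₄}  = Ω∖{ω₁,ω₂,ω₅}
  [16 total]
Round 5: stable.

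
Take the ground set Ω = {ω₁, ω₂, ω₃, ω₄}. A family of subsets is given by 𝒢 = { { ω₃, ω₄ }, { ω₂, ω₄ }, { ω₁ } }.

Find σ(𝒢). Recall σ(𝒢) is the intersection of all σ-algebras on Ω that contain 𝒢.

|σ(𝒢)| = 16.  σ(𝒢) = { {  }, { ω₁ }, { ω₂ }, { ω₃ }, { ω₄ }, { ω₁, ω₂ }, { ω₁, ω₃ }, { ω₁, ω₄ }, { ω₂, ω₃ }, { ω₂, ω₄ }, { ω₃, ω₄ }, { ω₁, ω₂, ω₃ }, { ω₁, ω₂, ω₄ }, { ω₁, ω₃, ω₄ }, { ω₂, ω₃, ω₄ }, Ω }

Check:
Seed the family with 𝒢 together with ∅ and Ω: { {  }, { ω₁ }, { ω₂, ω₄ }, { ω₃, ω₄ }, Ω }.
Pass 1 adds 5:
  { ω₁, ω₂ }  = Ω∖{ ω₃, ω₄ }
  { ω₁, ω₃ }  = Ω∖{ ω₂, ω₄ }
  { ω₁, ω₂, ω₄ }  = { ω₂, ω₄ } ∪ { ω₁ }
  { ω₁, ω₃, ω₄ }  = { ω₃, ω₄ } ∪ { ω₁ }
  { ω₂, ω₃, ω₄ }  = Ω∖{ ω₁ }
  (now 10)
Pass 2: +3 →
  { ω₂ }  = Ω∖{ ω₁, ω₃, ω₄ }
  { ω₃ }  = Ω∖{ ω₁, ω₂, ω₄ }
  { ω₁, ω₂, ω₃ }  = { ω₁, ω₂ } ∪ { ω₁, ω₃ }
  (now 13)
Pass 3. New:
  { ω₄ }  = Ω∖{ ω₁, ω₂, ω₃ }
  { ω₂, ω₃ }  = { ω₃ } ∪ { ω₂ }
  (now 15)
Pass 4: 1 new —
  { ω₁, ω₄ }  = Ω∖{ ω₂, ω₃ }
  (now 16)
After Pass 5 the family is unchanged; done.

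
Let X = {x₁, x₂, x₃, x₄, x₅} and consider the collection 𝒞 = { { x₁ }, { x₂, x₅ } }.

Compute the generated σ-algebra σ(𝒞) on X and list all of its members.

Take S₀ = 𝒞 ∪ {∅, X} = { {}, { x₁ }, { x₂, x₅ }, X }.
Round 1 (3 new):
  { x₁, x₂, x₅ }  = { x₁ } ∪ { x₂, x₅ }
  { x₁, x₃, x₄ }  = { x₂, x₅ }ᶜ
  { x₂, x₃, x₄, x₅ }  = { x₁ }ᶜ
Round 2: +1 →
  { x₃, x₄ }  = { x₁, x₂, x₅ }ᶜ
Round 3: closed — nothing new.

Hence σ(𝒞) has 8 members: { {}, { x₁ }, { x₂, x₅ }, { x₃, x₄ }, { x₁, x₂, x₅ }, { x₁, x₃, x₄ }, { x₂, x₃, x₄, x₅ }, X }.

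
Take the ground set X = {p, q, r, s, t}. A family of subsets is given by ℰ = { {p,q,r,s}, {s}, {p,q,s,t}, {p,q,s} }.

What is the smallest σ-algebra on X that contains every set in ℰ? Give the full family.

Answer: σ(ℰ) = { {}, {r}, {s}, {t}, {p,q}, {r,s}, {r,t}, {s,t}, {p,q,r}, {p,q,s}, {p,q,t}, {r,s,t}, {p,q,r,s}, {p,q,r,t}, {p,q,s,t}, X }

Derivation:
Initial family (6 sets): { {}, {s}, {p,q,s}, {p,q,r,s}, {p,q,s,t}, X }.
Step 1: 4 new —
  {r}  = {p,q,s,t}ᶜ
  {t}  = {p,q,r,s}ᶜ
  {r,t}  = {p,q,s}ᶜ
  {p,q,r,t}  = {s}ᶜ
Step 2 (3 new):
  {r,s}  = {r} ∪ {s}
  {s,t}  = {t} ∪ {s}
  {r,s,t}  = {s} ∪ {r,t}
Step 3: +3 →
  {p,q}  = {r,s,t}ᶜ
  {p,q,r}  = {s,t}ᶜ
  {p,q,t}  = {r,s}ᶜ
Step 4: closed — nothing new.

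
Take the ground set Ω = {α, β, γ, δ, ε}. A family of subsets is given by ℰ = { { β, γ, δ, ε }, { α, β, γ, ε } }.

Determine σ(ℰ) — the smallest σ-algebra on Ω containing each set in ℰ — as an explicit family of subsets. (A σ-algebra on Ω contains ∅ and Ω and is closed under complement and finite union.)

Seed the family with ℰ together with ∅ and Ω: { ∅, { α, β, γ, ε }, { β, γ, δ, ε }, Ω }.
Round 1: 2 new —
  { α }  = ᶜ of { β, γ, δ, ε }
  { δ }  = ᶜ of { α, β, γ, ε }
  [6 total]
Round 2 adds 1:
  { α, δ }  = { δ } ∪ { α }
  [7 total]
Round 3. New:
  { β, γ, ε }  = ᶜ of { α, δ }
  [8 total]
Round 4: closed — nothing new.

Hence σ(ℰ) has 8 members: { ∅, { α }, { δ }, { α, δ }, { β, γ, ε }, { α, β, γ, ε }, { β, γ, δ, ε }, Ω }.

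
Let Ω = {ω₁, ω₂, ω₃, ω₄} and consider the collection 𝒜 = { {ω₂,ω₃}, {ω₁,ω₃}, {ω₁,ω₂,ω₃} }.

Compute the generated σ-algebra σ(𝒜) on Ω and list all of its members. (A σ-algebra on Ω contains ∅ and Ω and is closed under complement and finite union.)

|σ(𝒜)| = 16.  σ(𝒜) = { {}, {ω₁}, {ω₂}, {ω₃}, {ω₄}, {ω₁,ω₂}, {ω₁,ω₃}, {ω₁,ω₄}, {ω₂,ω₃}, {ω₂,ω₄}, {ω₃,ω₄}, {ω₁,ω₂,ω₃}, {ω₁,ω₂,ω₄}, {ω₁,ω₃,ω₄}, {ω₂,ω₃,ω₄}, Ω }

Check:
Begin from { {}, {ω₁,ω₃}, {ω₂,ω₃}, {ω₁,ω₂,ω₃}, Ω } (that is, 𝒜 plus ∅ and Ω).
Pass 1: 3 new —
  {ω₄}  = ᶜ of {ω₁,ω₂,ω₃}
  {ω₁,ω₄}  = ᶜ of {ω₂,ω₃}
  {ω₂,ω₄}  = ᶜ of {ω₁,ω₃}
  |family| = 8
Pass 2 adds 3:
  {ω₁,ω₂,ω₄}  = {ω₁,ω₄} ∪ {ω₂,ω₄}
  {ω₁,ω₃,ω₄}  = {ω₄} ∪ {ω₁,ω₃}
  {ω₂,ω₃,ω₄}  = {ω₄} ∪ {ω₂,ω₃}
  |family| = 11
Pass 3 (3 new):
  {ω₁}  = ᶜ of {ω₂,ω₃,ω₄}
  {ω₂}  = ᶜ of {ω₁,ω₃,ω₄}
  {ω₃}  = ᶜ of {ω₁,ω₂,ω₄}
  |family| = 14
Pass 4: 2 new —
  {ω₁,ω₂}  = {ω₂} ∪ {ω₁}
  {ω₃,ω₄}  = {ω₃} ∪ {ω₄}
  |family| = 16
Pass 5: already closed under ᶜ and ∪.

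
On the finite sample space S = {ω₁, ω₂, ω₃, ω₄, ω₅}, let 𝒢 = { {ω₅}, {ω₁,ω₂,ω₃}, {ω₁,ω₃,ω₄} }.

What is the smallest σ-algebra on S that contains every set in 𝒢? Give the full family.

σ(𝒢) = { ∅, {ω₂}, {ω₄}, {ω₅}, {ω₁,ω₃}, {ω₂,ω₄}, {ω₂,ω₅}, {ω₄,ω₅}, {ω₁,ω₂,ω₃}, {ω₁,ω₃,ω₄}, {ω₁,ω₃,ω₅}, {ω₂,ω₄,ω₅}, {ω₁,ω₂,ω₃,ω₄}, {ω₁,ω₂,ω₃,ω₅}, {ω₁,ω₃,ω₄,ω₅}, S }

Derivation:
Begin from { ∅, {ω₅}, {ω₁,ω₂,ω₃}, {ω₁,ω₃,ω₄}, S } (that is, 𝒢 plus ∅ and S).
Round 1: 5 new —
  {ω₂,ω₅}  = ᶜ of {ω₁,ω₃,ω₄}
  {ω₄,ω₅}  = ᶜ of {ω₁,ω₂,ω₃}
  {ω₁,ω₂,ω₃,ω₄}  = ᶜ of {ω₅}
  {ω₁,ω₂,ω₃,ω₅}  = {ω₁,ω₂,ω₃} ∪ {ω₅}
  {ω₁,ω₃,ω₄,ω₅}  = {ω₁,ω₃,ω₄} ∪ {ω₅}
  [10 total]
Round 2: +3 →
  {ω₂}  = ᶜ of {ω₁,ω₃,ω₄,ω₅}
  {ω₄}  = ᶜ of {ω₁,ω₂,ω₃,ω₅}
  {ω₂,ω₄,ω₅}  = {ω₂,ω₅} ∪ {ω₄,ω₅}
  [13 total]
Round 3. New:
  {ω₁,ω₃}  = ᶜ of {ω₂,ω₄,ω₅}
  {ω₂,ω₄}  = {ω₄} ∪ {ω₂}
  [15 total]
Round 4: 1 new —
  {ω₁,ω₃,ω₅}  = ᶜ of {ω₂,ω₄}
  [16 total]
After Round 5 the family is unchanged; done.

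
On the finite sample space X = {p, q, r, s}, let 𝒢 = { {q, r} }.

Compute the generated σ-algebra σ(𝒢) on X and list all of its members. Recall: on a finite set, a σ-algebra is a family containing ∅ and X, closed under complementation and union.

Initial family (3 sets): { {}, {q, r}, X }.
Round 1: 1 new —
  {p, s}  = X∖{q, r}
  [4 total]
Round 2: stable.

Therefore σ(𝒢) = { {}, {p, s}, {q, r}, X } (|σ(𝒢)| = 4).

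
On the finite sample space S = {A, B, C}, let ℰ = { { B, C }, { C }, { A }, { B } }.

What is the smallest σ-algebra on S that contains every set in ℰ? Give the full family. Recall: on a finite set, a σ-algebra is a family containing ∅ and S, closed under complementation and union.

Take S₀ = ℰ ∪ {∅, S} = { ∅, { A }, { B }, { C }, { B, C }, S }.
Round 1: 2 new —
  { A, B }  = ᶜ of { C }
  { A, C }  = ᶜ of { B }
  [8 total]
Round 2: already closed under ᶜ and ∪.

Therefore σ(ℰ) = { ∅, { A }, { B }, { C }, { A, B }, { A, C }, { B, C }, S } (|σ(ℰ)| = 8).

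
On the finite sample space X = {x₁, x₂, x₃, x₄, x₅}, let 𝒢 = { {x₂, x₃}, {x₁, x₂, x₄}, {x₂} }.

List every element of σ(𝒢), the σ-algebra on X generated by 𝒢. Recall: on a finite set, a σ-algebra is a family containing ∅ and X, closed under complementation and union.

σ(𝒢) (16 sets): { ∅, {x₂}, {x₃}, {x₅}, {x₁, x₄}, {x₂, x₃}, {x₂, x₅}, {x₃, x₅}, {x₁, x₂, x₄}, {x₁, x₃, x₄}, {x₁, x₄, x₅}, {x₂, x₃, x₅}, {x₁, x₂, x₃, x₄}, {x₁, x₂, x₄, x₅}, {x₁, x₃, x₄, x₅}, X }

Working:
Start: 𝒢 ∪ {∅, X} = { ∅, {x₂}, {x₂, x₃}, {x₁, x₂, x₄}, X }.
Step 1 adds 4:
  {x₃, x₅}  = {x₁, x₂, x₄}ᶜ
  {x₁, x₄, x₅}  = {x₂, x₃}ᶜ
  {x₁, x₂, x₃, x₄}  = {x₂, x₃} ∪ {x₁, x₂, x₄}
  {x₁, x₃, x₄, x₅}  = {x₂}ᶜ
Step 2: +3 →
  {x₅}  = {x₁, x₂, x₃, x₄}ᶜ
  {x₂, x₃, x₅}  = {x₂} ∪ {x₃, x₅}
  {x₁, x₂, x₄, x₅}  = {x₁, x₄, x₅} ∪ {x₂}
Step 3 (3 new):
  {x₃}  = {x₁, x₂, x₄, x₅}ᶜ
  {x₁, x₄}  = {x₂, x₃, x₅}ᶜ
  {x₂, x₅}  = {x₂} ∪ {x₅}
Step 4 adds 1:
  {x₁, x₃, x₄}  = {x₂, x₅}ᶜ
After Step 5 the family is unchanged; done.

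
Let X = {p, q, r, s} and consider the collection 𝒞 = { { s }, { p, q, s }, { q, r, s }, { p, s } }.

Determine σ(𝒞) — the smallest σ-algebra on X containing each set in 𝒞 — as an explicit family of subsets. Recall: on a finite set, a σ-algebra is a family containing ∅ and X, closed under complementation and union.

Seed the family with 𝒞 together with ∅ and X: { ∅, { s }, { p, s }, { p, q, s }, { q, r, s }, X }.
Step 1: +4 →
  { p }  = X∖{ q, r, s }
  { r }  = X∖{ p, q, s }
  { q, r }  = X∖{ p, s }
  { p, q, r }  = X∖{ s }
  (now 10)
Step 2 (3 new):
  { p, r }  = { r } ∪ { p }
  { r, s }  = { r } ∪ { s }
  { p, r, s }  = { r } ∪ { p, s }
  (now 13)
Step 3 (3 new):
  { q }  = X∖{ p, r, s }
  { p, q }  = X∖{ r, s }
  { q, s }  = X∖{ p, r }
  (now 16)
Step 4: no new sets; the family is a σ-algebra.

Hence σ(𝒞) has 16 members: { ∅, { p }, { q }, { r }, { s }, { p, q }, { p, r }, { p, s }, { q, r }, { q, s }, { r, s }, { p, q, r }, { p, q, s }, { p, r, s }, { q, r, s }, X }.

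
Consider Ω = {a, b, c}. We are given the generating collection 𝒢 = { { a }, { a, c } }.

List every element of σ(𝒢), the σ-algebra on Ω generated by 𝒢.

|σ(𝒢)| = 8.  σ(𝒢) = { {}, { a }, { b }, { c }, { a, b }, { a, c }, { b, c }, Ω }

Trace:
Take S₀ = 𝒢 ∪ {∅, Ω} = { {}, { a }, { a, c }, Ω }.
Pass 1: 2 new —
  { b }  = complement { a, c }
  { b, c }  = complement { a }
  |family| = 6
Pass 2: +1 →
  { a, b }  = { b } ∪ { a }
  |family| = 7
Pass 3. New:
  { c }  = complement { a, b }
  |family| = 8
After Pass 4 the family is unchanged; done.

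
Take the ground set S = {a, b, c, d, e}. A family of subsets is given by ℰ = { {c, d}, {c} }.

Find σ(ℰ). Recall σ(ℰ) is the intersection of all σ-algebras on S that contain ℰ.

Answer: σ(ℰ) = { ∅, {c}, {d}, {c, d}, {a, b, e}, {a, b, c, e}, {a, b, d, e}, S }

Trace:
Take S₀ = ℰ ∪ {∅, S} = { ∅, {c}, {c, d}, S }.
Step 1 (2 new):
  {a, b, e}  = complement {c, d}
  {a, b, d, e}  = complement {c}
Step 2. New:
  {a, b, c, e}  = {c} ∪ {a, b, e}
Step 3 adds 1:
  {d}  = complement {a, b, c, e}
Step 4: closed — nothing new.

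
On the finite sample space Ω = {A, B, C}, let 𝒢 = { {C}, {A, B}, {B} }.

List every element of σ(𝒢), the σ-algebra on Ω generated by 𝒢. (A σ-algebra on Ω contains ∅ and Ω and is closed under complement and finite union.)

|σ(𝒢)| = 8.  σ(𝒢) = { ∅, {A}, {B}, {C}, {A, B}, {A, C}, {B, C}, Ω }

Working:
Start: 𝒢 ∪ {∅, Ω} = { ∅, {B}, {C}, {A, B}, Ω }.
Pass 1. New:
  {A, C}  = {B}ᶜ
  {B, C}  = {C} ∪ {B}
  |family| = 7
Pass 2: +1 →
  {A}  = {B, C}ᶜ
  |family| = 8
Pass 3: already closed under ᶜ and ∪.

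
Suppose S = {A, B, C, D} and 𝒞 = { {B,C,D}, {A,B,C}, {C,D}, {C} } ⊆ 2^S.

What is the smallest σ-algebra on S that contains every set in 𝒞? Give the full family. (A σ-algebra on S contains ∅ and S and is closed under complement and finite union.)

Answer: σ(𝒞) = { {}, {A}, {B}, {C}, {D}, {A,B}, {A,C}, {A,D}, {B,C}, {B,D}, {C,D}, {A,B,C}, {A,B,D}, {A,C,D}, {B,C,D}, S }

Derivation:
Take S₀ = 𝒞 ∪ {∅, S} = { {}, {C}, {C,D}, {A,B,C}, {B,C,D}, S }.
Iteration 1 adds 4:
  {A}  = S∖{B,C,D}
  {D}  = S∖{A,B,C}
  {A,B}  = S∖{C,D}
  {A,B,D}  = S∖{C}
  (now 10)
Iteration 2 adds 3:
  {A,C}  = {C} ∪ {A}
  {A,D}  = {D} ∪ {A}
  {A,C,D}  = {C,D} ∪ {A}
  (now 13)
Iteration 3 (3 new):
  {B}  = S∖{A,C,D}
  {B,C}  = S∖{A,D}
  {B,D}  = S∖{A,C}
  (now 16)
Iteration 4: stable.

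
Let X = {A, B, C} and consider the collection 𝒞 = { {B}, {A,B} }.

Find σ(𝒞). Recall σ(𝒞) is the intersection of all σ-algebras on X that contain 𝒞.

Begin from { ∅, {B}, {A,B}, X } (that is, 𝒞 plus ∅ and X).
Step 1. New:
  {C}  = complement {A,B}
  {A,C}  = complement {B}
  [6 total]
Step 2: 1 new —
  {B,C}  = {C} ∪ {B}
  [7 total]
Step 3: 1 new —
  {A}  = complement {B,C}
  [8 total]
Step 4: already closed under ᶜ and ∪.

Hence σ(𝒞) has 8 members: { ∅, {A}, {B}, {C}, {A,B}, {A,C}, {B,C}, X }.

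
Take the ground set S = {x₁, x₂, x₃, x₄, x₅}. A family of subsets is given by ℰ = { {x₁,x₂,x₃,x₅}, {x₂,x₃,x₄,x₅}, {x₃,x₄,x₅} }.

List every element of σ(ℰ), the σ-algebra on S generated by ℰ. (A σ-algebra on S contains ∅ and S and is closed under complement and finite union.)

σ(ℰ) = { {}, {x₁}, {x₂}, {x₄}, {x₁,x₂}, {x₁,x₄}, {x₂,x₄}, {x₃,x₅}, {x₁,x₂,x₄}, {x₁,x₃,x₅}, {x₂,x₃,x₅}, {x₃,x₄,x₅}, {x₁,x₂,x₃,x₅}, {x₁,x₃,x₄,x₅}, {x₂,x₃,x₄,x₅}, S }

Derivation:
Initial family (5 sets): { {}, {x₃,x₄,x₅}, {x₁,x₂,x₃,x₅}, {x₂,x₃,x₄,x₅}, S }.
Step 1. New:
  {x₁}  = S∖{x₂,x₃,x₄,x₅}
  {x₄}  = S∖{x₁,x₂,x₃,x₅}
  {x₁,x₂}  = S∖{x₃,x₄,x₅}
  [8 total]
Step 2. New:
  {x₁,x₄}  = {x₄} ∪ {x₁}
  {x₁,x₂,x₄}  = {x₄} ∪ {x₁,x₂}
  {x₁,x₃,x₄,x₅}  = {x₃,x₄,x₅} ∪ {x₁}
  [11 total]
Step 3. New:
  {x₂}  = S∖{x₁,x₃,x₄,x₅}
  {x₃,x₅}  = S∖{x₁,x₂,x₄}
  {x₂,x₃,x₅}  = S∖{x₁,x₄}
  [14 total]
Step 4. New:
  {x₂,x₄}  = {x₄} ∪ {x₂}
  {x₁,x₃,x₅}  = {x₃,x₅} ∪ {x₁}
  [16 total]
Step 5: closed — nothing new.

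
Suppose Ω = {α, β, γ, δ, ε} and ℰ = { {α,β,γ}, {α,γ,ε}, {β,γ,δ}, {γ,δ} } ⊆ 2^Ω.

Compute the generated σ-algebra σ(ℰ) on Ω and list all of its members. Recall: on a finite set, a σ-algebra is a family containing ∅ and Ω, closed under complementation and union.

|σ(ℰ)| = 32.  σ(ℰ) = { {}, {α}, {β}, {γ}, {δ}, {ε}, {α,β}, {α,γ}, {α,δ}, {α,ε}, {β,γ}, {β,δ}, {β,ε}, {γ,δ}, {γ,ε}, {δ,ε}, {α,β,γ}, {α,β,δ}, {α,β,ε}, {α,γ,δ}, {α,γ,ε}, {α,δ,ε}, {β,γ,δ}, {β,γ,ε}, {β,δ,ε}, {γ,δ,ε}, {α,β,γ,δ}, {α,β,γ,ε}, {α,β,δ,ε}, {α,γ,δ,ε}, {β,γ,δ,ε}, Ω }

Check:
Seed the family with ℰ together with ∅ and Ω: { {}, {γ,δ}, {α,β,γ}, {α,γ,ε}, {β,γ,δ}, Ω }.
Iteration 1 adds 7:
  {α,ε}  = {β,γ,δ}ᶜ
  {β,δ}  = {α,γ,ε}ᶜ
  {δ,ε}  = {α,β,γ}ᶜ
  {α,β,ε}  = {γ,δ}ᶜ
  {α,β,γ,δ}  = {γ,δ} ∪ {α,β,γ}
  {α,β,γ,ε}  = {α,β,γ} ∪ {α,γ,ε}
  {α,γ,δ,ε}  = {γ,δ} ∪ {α,γ,ε}
  [13 total]
Iteration 2 (8 new):
  {β}  = {α,γ,δ,ε}ᶜ
  {δ}  = {α,β,γ,ε}ᶜ
  {ε}  = {α,β,γ,δ}ᶜ
  {α,δ,ε}  = {δ,ε} ∪ {α,ε}
  {β,δ,ε}  = {δ,ε} ∪ {β,δ}
  {γ,δ,ε}  = {γ,δ} ∪ {δ,ε}
  {α,β,δ,ε}  = {δ,ε} ∪ {α,β,ε}
  {β,γ,δ,ε}  = {β,γ,δ} ∪ {δ,ε}
  [21 total]
Iteration 3: 6 new —
  {α}  = {β,γ,δ,ε}ᶜ
  {γ}  = {α,β,δ,ε}ᶜ
  {α,β}  = {γ,δ,ε}ᶜ
  {α,γ}  = {β,δ,ε}ᶜ
  {β,γ}  = {α,δ,ε}ᶜ
  {β,ε}  = {β} ∪ {ε}
  [27 total]
Iteration 4: +5 →
  {α,δ}  = {δ} ∪ {α}
  {γ,ε}  = {ε} ∪ {γ}
  {α,β,δ}  = {α,β} ∪ {δ}
  {α,γ,δ}  = {β,ε}ᶜ
  {β,γ,ε}  = {β,ε} ∪ {γ}
  [32 total]
Iteration 5 adds nothing — fixpoint reached.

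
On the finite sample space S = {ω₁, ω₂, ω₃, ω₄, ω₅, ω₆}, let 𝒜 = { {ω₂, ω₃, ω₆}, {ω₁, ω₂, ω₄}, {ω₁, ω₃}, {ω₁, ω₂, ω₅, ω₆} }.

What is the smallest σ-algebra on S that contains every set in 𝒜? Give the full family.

σ(𝒜) (64 sets): { {}, {ω₁}, {ω₂}, {ω₃}, {ω₄}, {ω₅}, {ω₆}, {ω₁, ω₂}, {ω₁, ω₃}, {ω₁, ω₄}, {ω₁, ω₅}, {ω₁, ω₆}, {ω₂, ω₃}, {ω₂, ω₄}, {ω₂, ω₅}, {ω₂, ω₆}, {ω₃, ω₄}, {ω₃, ω₅}, {ω₃, ω₆}, {ω₄, ω₅}, {ω₄, ω₆}, {ω₅, ω₆}, {ω₁, ω₂, ω₃}, {ω₁, ω₂, ω₄}, {ω₁, ω₂, ω₅}, {ω₁, ω₂, ω₆}, {ω₁, ω₃, ω₄}, {ω₁, ω₃, ω₅}, {ω₁, ω₃, ω₆}, {ω₁, ω₄, ω₅}, {ω₁, ω₄, ω₆}, {ω₁, ω₅, ω₆}, {ω₂, ω₃, ω₄}, {ω₂, ω₃, ω₅}, {ω₂, ω₃, ω₆}, {ω₂, ω₄, ω₅}, {ω₂, ω₄, ω₆}, {ω₂, ω₅, ω₆}, {ω₃, ω₄, ω₅}, {ω₃, ω₄, ω₆}, {ω₃, ω₅, ω₆}, {ω₄, ω₅, ω₆}, {ω₁, ω₂, ω₃, ω₄}, {ω₁, ω₂, ω₃, ω₅}, {ω₁, ω₂, ω₃, ω₆}, {ω₁, ω₂, ω₄, ω₅}, {ω₁, ω₂, ω₄, ω₆}, {ω₁, ω₂, ω₅, ω₆}, {ω₁, ω₃, ω₄, ω₅}, {ω₁, ω₃, ω₄, ω₆}, {ω₁, ω₃, ω₅, ω₆}, {ω₁, ω₄, ω₅, ω₆}, {ω₂, ω₃, ω₄, ω₅}, {ω₂, ω₃, ω₄, ω₆}, {ω₂, ω₃, ω₅, ω₆}, {ω₂, ω₄, ω₅, ω₆}, {ω₃, ω₄, ω₅, ω₆}, {ω₁, ω₂, ω₃, ω₄, ω₅}, {ω₁, ω₂, ω₃, ω₄, ω₆}, {ω₁, ω₂, ω₃, ω₅, ω₆}, {ω₁, ω₂, ω₄, ω₅, ω₆}, {ω₁, ω₃, ω₄, ω₅, ω₆}, {ω₂, ω₃, ω₄, ω₅, ω₆}, S }

Trace:
Initial family (6 sets): { {}, {ω₁, ω₃}, {ω₁, ω₂, ω₄}, {ω₂, ω₃, ω₆}, {ω₁, ω₂, ω₅, ω₆}, S }.
Step 1: 9 new —
  {ω₃, ω₄}  = {ω₁, ω₂, ω₅, ω₆}ᶜ
  {ω₁, ω₄, ω₅}  = {ω₂, ω₃, ω₆}ᶜ
  {ω₃, ω₅, ω₆}  = {ω₁, ω₂, ω₄}ᶜ
  {ω₁, ω₂, ω₃, ω₄}  = {ω₁, ω₃} ∪ {ω₁, ω₂, ω₄}
  {ω₁, ω₂, ω₃, ω₆}  = {ω₁, ω₃} ∪ {ω₂, ω₃, ω₆}
  {ω₂, ω₄, ω₅, ω₆}  = {ω₁, ω₃}ᶜ
  {ω₁, ω₂, ω₃, ω₄, ω₆}  = {ω₂, ω₃, ω₆} ∪ {ω₁, ω₂, ω₄}
  {ω₁, ω₂, ω₃, ω₅, ω₆}  = {ω₁, ω₃} ∪ {ω₁, ω₂, ω₅, ω₆}
  {ω₁, ω₂, ω₄, ω₅, ω₆}  = {ω₁, ω₂, ω₄} ∪ {ω₁, ω₂, ω₅, ω₆}
  [15 total]
Step 2. New:
  {ω₃}  = {ω₁, ω₂, ω₄, ω₅, ω₆}ᶜ
  {ω₄}  = {ω₁, ω₂, ω₃, ω₅, ω₆}ᶜ
  {ω₅}  = {ω₁, ω₂, ω₃, ω₄, ω₆}ᶜ
  {ω₄, ω₅}  = {ω₁, ω₂, ω₃, ω₆}ᶜ
  {ω₅, ω₆}  = {ω₁, ω₂, ω₃, ω₄}ᶜ
  {ω₁, ω₃, ω₄}  = {ω₃, ω₄} ∪ {ω₁, ω₃}
  {ω₁, ω₂, ω₄, ω₅}  = {ω₁, ω₄, ω₅} ∪ {ω₁, ω₂, ω₄}
  {ω₁, ω₃, ω₄, ω₅}  = {ω₁, ω₄, ω₅} ∪ {ω₃, ω₄}
  {ω₁, ω₃, ω₅, ω₆}  = {ω₁, ω₃} ∪ {ω₃, ω₅, ω₆}
  {ω₂, ω₃, ω₄, ω₆}  = {ω₃, ω₄} ∪ {ω₂, ω₃, ω₆}
  {ω₂, ω₃, ω₅, ω₆}  = {ω₂, ω₃, ω₆} ∪ {ω₃, ω₅, ω₆}
  {ω₃, ω₄, ω₅, ω₆}  = {ω₃, ω₄} ∪ {ω₃, ω₅, ω₆}
  {ω₁, ω₂, ω₃, ω₄, ω₅}  = {ω₁, ω₄, ω₅} ∪ {ω₁, ω₂, ω₃, ω₄}
  {ω₁, ω₃, ω₄, ω₅, ω₆}  = {ω₁, ω₄, ω₅} ∪ {ω₃, ω₅, ω₆}
  {ω₂, ω₃, ω₄, ω₅, ω₆}  = {ω₃, ω₄} ∪ {ω₂, ω₄, ω₅, ω₆}
  [30 total]
Step 3: 15 new —
  {ω₁}  = {ω₂, ω₃, ω₄, ω₅, ω₆}ᶜ
  {ω₂}  = {ω₁, ω₃, ω₄, ω₅, ω₆}ᶜ
  {ω₆}  = {ω₁, ω₂, ω₃, ω₄, ω₅}ᶜ
  {ω₁, ω₂}  = {ω₃, ω₄, ω₅, ω₆}ᶜ
  {ω₁, ω₄}  = {ω₂, ω₃, ω₅, ω₆}ᶜ
  {ω₁, ω₅}  = {ω₂, ω₃, ω₄, ω₆}ᶜ
  {ω₂, ω₄}  = {ω₁, ω₃, ω₅, ω₆}ᶜ
  {ω₂, ω₆}  = {ω₁, ω₃, ω₄, ω₅}ᶜ
  {ω₃, ω₅}  = {ω₅} ∪ {ω₃}
  {ω₃, ω₆}  = {ω₁, ω₂, ω₄, ω₅}ᶜ
  {ω₁, ω₃, ω₅}  = {ω₁, ω₃} ∪ {ω₅}
  {ω₂, ω₅, ω₆}  = {ω₁, ω₃, ω₄}ᶜ
  {ω₃, ω₄, ω₅}  = {ω₃, ω₄} ∪ {ω₄, ω₅}
  {ω₄, ω₅, ω₆}  = {ω₅, ω₆} ∪ {ω₄, ω₅}
  {ω₁, ω₄, ω₅, ω₆}  = {ω₅, ω₆} ∪ {ω₁, ω₄, ω₅}
  [45 total]
Step 4: +19 →
  {ω₁, ω₆}  = {ω₁} ∪ {ω₆}
  {ω₂, ω₃}  = {ω₁, ω₄, ω₅, ω₆}ᶜ
  {ω₂, ω₅}  = {ω₂} ∪ {ω₅}
  {ω₄, ω₆}  = {ω₄} ∪ {ω₆}
  {ω₁, ω₂, ω₃}  = {ω₄, ω₅, ω₆}ᶜ
  {ω₁, ω₂, ω₅}  = {ω₂} ∪ {ω₁, ω₅}
  {ω₁, ω₂, ω₆}  = {ω₃, ω₄, ω₅}ᶜ
  {ω₁, ω₃, ω₆}  = {ω₁, ω₃} ∪ {ω₃, ω₆}
  {ω₁, ω₄, ω₆}  = {ω₁, ω₄} ∪ {ω₆}
  {ω₁, ω₅, ω₆}  = {ω₁} ∪ {ω₅, ω₆}
  {ω₂, ω₃, ω₄}  = {ω₃, ω₄} ∪ {ω₂}
  {ω₂, ω₃, ω₅}  = {ω₂} ∪ {ω₃, ω₅}
  {ω₂, ω₄, ω₅}  = {ω₂} ∪ {ω₄, ω₅}
  {ω₂, ω₄, ω₆}  = {ω₁, ω₃, ω₅}ᶜ
  {ω₃, ω₄, ω₆}  = {ω₃, ω₄} ∪ {ω₃, ω₆}
  {ω₁, ω₂, ω₃, ω₅}  = {ω₂} ∪ {ω₁, ω₃, ω₅}
  {ω₁, ω₂, ω₄, ω₆}  = {ω₃, ω₅}ᶜ
  {ω₁, ω₃, ω₄, ω₆}  = {ω₃, ω₆} ∪ {ω₁, ω₃, ω₄}
  {ω₂, ω₃, ω₄, ω₅}  = {ω₂} ∪ {ω₃, ω₄, ω₅}
  [64 total]
Step 5: no new sets; the family is a σ-algebra.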